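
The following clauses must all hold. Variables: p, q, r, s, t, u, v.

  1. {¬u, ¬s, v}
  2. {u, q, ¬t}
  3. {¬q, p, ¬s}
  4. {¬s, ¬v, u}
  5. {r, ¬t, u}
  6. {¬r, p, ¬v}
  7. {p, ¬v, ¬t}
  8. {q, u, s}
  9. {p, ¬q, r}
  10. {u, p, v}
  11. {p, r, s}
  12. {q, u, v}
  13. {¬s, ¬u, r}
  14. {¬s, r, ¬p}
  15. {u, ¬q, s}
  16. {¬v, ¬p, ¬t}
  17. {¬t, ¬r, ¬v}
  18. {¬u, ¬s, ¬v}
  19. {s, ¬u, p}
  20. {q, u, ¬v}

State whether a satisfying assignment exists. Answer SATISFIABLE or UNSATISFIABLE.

Try p = True.
For the remaining variables, q = False, r = True, s = False, t = True, u = True, v = False works.
So p = T, q = F, r = T, s = F, t = T, u = T, v = F is a satisfying assignment.

SATISFIABLE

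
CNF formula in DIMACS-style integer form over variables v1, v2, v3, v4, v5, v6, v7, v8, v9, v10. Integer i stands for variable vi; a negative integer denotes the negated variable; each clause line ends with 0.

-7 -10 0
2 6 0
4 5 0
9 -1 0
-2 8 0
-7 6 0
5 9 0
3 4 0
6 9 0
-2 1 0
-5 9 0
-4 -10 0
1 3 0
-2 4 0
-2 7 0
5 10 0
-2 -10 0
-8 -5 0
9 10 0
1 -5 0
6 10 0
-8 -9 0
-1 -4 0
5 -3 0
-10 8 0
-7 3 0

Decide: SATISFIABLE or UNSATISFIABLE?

v6 occurs only positively in the remaining clauses — set v6 = True.
Set v1 = True and propagate.
  then v9 is forced to True.
  then v8 is forced to False.
  then v2 is forced to False.
  then v4 is forced to False.
  then v5 is forced to True.
  then v3 is forced to True.
  then v10 is forced to False.
v7 is now unconstrained; take v7 = True.
So v1=T  v2=F  v3=T  v4=F  v5=T  v6=T  v7=T  v8=F  v9=T  v10=F is a satisfying assignment.

SATISFIABLE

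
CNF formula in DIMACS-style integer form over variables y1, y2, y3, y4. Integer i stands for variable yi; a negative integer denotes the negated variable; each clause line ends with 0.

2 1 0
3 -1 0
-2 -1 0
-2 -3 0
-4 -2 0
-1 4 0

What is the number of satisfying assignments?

2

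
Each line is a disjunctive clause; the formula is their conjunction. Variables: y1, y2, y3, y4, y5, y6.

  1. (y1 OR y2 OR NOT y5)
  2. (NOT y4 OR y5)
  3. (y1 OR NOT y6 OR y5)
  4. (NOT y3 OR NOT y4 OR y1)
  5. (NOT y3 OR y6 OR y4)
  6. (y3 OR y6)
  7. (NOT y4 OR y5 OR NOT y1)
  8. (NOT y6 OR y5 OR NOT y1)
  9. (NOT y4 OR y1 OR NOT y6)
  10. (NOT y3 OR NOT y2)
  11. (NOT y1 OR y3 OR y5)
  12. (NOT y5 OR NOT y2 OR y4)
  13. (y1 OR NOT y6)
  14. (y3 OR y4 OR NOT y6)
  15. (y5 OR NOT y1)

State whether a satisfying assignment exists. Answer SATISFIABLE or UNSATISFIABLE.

Branch on y1: take y1 = True.
  then y5 is forced to True.
Branch on y2: take y2 = False.
Set y3 = True and propagate.
For the remaining variables, y4 = True, y6 = True works.
Every clause has at least one true literal under this assignment.
So y1=T, y2=F, y3=T, y4=T, y5=T, y6=T is a satisfying assignment.

SATISFIABLE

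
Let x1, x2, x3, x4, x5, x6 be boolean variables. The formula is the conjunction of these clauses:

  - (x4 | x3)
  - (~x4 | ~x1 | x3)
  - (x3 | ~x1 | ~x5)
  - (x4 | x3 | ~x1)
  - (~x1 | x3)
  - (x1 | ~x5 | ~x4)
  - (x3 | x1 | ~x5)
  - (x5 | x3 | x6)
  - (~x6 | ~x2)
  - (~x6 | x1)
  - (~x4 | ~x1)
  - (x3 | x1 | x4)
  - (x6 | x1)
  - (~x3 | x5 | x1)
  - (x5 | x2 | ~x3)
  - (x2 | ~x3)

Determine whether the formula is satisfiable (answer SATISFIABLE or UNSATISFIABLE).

SATISFIABLE

Set x1 = True and propagate.
  then x3 is forced to True.
  then x4 is forced to False.
  then x2 is forced to True.
  then x6 is forced to False.
x5 is now unconstrained; take x5 = False.
Every clause has at least one true literal under this assignment.
So x1=1, x2=1, x3=1, x4=0, x5=0, x6=0 is a satisfying assignment.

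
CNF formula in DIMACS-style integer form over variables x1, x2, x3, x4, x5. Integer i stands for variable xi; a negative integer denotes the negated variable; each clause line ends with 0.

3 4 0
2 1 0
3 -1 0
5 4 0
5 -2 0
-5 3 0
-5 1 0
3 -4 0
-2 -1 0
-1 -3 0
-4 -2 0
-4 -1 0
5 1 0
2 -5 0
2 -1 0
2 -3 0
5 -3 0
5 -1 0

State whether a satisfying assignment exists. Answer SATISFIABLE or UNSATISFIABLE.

x1 = True:
  propagation gives x3=True; an empty clause results — contradiction.
x1 = False:
  propagation gives x2=True, x5=True; an empty clause results — contradiction.
Every branch closes, so no satisfying assignment exists.

UNSATISFIABLE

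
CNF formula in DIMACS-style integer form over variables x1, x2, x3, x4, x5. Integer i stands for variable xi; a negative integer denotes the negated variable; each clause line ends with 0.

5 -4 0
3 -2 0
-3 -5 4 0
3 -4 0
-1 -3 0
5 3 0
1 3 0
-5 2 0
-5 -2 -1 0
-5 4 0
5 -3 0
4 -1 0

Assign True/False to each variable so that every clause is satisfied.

Set x1 = False and propagate.
  then x3 is forced to True.
  then x5 is forced to True.
  then x4 is forced to True.
  then x2 is forced to True.

x1=F, x2=T, x3=T, x4=T, x5=T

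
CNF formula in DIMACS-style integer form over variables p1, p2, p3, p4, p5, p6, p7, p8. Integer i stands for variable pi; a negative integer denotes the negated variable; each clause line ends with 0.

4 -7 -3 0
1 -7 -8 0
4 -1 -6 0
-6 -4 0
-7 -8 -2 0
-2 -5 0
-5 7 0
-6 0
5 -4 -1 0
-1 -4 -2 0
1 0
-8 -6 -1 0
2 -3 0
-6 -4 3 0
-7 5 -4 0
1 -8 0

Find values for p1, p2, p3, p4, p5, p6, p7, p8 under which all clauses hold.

The clause (¬p6) is unit: p6 must be False.
(p1) is a unit clause, so p1 = True.
p3 occurs only negated in the remaining clauses — set p3 = False.
Pure literal: p8 appears only negated; assign p8 = False.
Set p2 = False and propagate.
Try p4 = False.
Try p5 = True.
  then p7 is forced to True.
Check each clause:
  1. {p4, ¬p7, ¬p3} — ¬p3 is true.
  2. {¬p7, ¬p8, p1} — ¬p8 is true.
  3. {¬p6, p4, ¬p1} — ¬p6 is true.
  4. {¬p4, ¬p6} — ¬p6 is true.
  5. {¬p8, ¬p7, ¬p2} — ¬p8 is true.
  6. {¬p2, ¬p5} — ¬p2 is true.
  7. {p7, ¬p5} — p7 is true.
  8. {¬p6} — ¬p6 is true.
  9. {¬p1, p5, ¬p4} — ¬p4 is true.
  10. {¬p2, ¬p1, ¬p4} — ¬p4 is true.
  11. {p1} — p1 is true.
  12. {¬p6, ¬p8, ¬p1} — ¬p8 is true.
  13. {¬p3, p2} — ¬p3 is true.
  14. {¬p4, p3, ¬p6} — ¬p6 is true.
  15. {¬p7, ¬p4, p5} — ¬p4 is true.
  16. {¬p8, p1} — ¬p8 is true.

p1 = True, p2 = False, p3 = False, p4 = False, p5 = True, p6 = False, p7 = True, p8 = False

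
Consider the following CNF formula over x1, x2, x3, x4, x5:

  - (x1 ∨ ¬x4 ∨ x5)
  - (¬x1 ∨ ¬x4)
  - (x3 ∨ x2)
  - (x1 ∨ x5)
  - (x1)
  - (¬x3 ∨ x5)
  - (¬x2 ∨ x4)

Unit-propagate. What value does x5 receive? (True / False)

True

(x1) is a unit clause: x1 = True.
(¬x4 ∨ ¬x1): since x1 = True, the clause reduces to (¬x4). x4 = False.
(¬x2 ∨ x4): since x4 = False, the clause reduces to (¬x2). x2 = False.
From (x3 ∨ x2) and x2 = False: x3 = True.
(x5 ∨ ¬x3): since x3 = True, the clause reduces to (x5). x5 = True.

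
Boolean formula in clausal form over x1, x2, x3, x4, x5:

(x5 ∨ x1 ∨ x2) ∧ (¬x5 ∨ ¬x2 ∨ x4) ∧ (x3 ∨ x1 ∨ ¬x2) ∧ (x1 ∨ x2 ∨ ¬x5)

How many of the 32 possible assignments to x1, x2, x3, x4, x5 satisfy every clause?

17

Split on x2, then x1.
  x2=1, x1=1: x3 free; 3 ways for (x4,x5) × 2^1 = 6.
  x2=1, x1=0: remaining (x3,x4,x5) ∈ {(1,0,0); (1,1,0); (1,1,1)} — 3.
  x2=0, x1=1: x3, x4, x5 free → 2^3 = 8.
  x2=0, x1=0: a clause becomes empty — 0.
Total: 6 + 3 + 8 + 0 = 17.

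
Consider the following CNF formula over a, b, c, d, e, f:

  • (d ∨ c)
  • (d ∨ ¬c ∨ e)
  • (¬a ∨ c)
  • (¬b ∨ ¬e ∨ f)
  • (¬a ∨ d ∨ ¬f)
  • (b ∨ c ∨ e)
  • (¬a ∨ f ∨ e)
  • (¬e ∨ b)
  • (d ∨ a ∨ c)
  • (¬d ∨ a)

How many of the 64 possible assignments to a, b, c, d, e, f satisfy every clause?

4

The models are:
  a=0 b=1 c=1 d=0 e=1 f=1
  a=1 b=0 c=1 d=1 e=0 f=1
  a=1 b=1 c=1 d=1 e=0 f=1
  a=1 b=1 c=1 d=1 e=1 f=1
Count: 4.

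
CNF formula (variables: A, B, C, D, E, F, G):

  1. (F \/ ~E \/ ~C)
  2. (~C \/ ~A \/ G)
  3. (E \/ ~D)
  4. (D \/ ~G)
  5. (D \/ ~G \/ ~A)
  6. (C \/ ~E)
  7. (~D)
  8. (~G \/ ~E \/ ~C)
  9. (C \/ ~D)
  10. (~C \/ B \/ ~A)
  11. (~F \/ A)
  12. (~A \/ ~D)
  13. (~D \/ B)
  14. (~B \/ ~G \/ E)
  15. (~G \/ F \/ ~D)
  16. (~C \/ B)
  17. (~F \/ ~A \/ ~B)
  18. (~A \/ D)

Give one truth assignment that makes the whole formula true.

Unit propagation: (~D) forces D = False.
The clause (~G) is unit: G must be False.
The clause (~A) is unit: A must be False.
Unit propagation: (~F) forces F = False.
B occurs only positively in the remaining clauses — set B = True.
Pure literal: E appears only negated; assign E = False.
C is now unconstrained; take C = True.

A=0, B=1, C=1, D=0, E=0, F=0, G=0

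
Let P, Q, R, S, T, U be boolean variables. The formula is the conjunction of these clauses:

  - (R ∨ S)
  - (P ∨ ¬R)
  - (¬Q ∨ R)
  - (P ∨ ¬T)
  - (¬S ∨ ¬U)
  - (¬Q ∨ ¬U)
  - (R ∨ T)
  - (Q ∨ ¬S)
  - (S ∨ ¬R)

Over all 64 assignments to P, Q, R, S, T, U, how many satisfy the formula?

Satisfying assignments:
  P=1 Q=1 R=1 S=1 T=0 U=0
  P=1 Q=1 R=1 S=1 T=1 U=0
That's 2 in total.

2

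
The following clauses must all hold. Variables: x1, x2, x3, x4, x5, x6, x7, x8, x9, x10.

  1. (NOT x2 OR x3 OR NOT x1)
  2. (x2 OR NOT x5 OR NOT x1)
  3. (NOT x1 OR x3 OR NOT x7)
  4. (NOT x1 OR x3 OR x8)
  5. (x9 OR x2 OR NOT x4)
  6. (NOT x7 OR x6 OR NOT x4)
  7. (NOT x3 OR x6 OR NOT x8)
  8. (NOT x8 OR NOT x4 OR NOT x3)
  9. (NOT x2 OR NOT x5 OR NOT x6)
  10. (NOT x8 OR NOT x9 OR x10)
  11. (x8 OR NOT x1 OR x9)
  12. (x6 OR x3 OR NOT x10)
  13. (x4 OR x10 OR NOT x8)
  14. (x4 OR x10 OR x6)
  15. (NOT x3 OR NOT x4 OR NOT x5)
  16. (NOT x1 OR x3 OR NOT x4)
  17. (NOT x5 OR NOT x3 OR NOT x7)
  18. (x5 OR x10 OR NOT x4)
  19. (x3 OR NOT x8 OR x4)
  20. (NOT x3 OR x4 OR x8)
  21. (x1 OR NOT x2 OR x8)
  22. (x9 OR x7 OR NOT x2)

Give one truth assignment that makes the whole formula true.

x1=0, x2=0, x3=0, x4=1, x5=1, x6=1, x7=1, x8=0, x9=1, x10=0

Check each clause:
  1. (NOT x1 OR NOT x2 OR x3) — NOT x1 is true.
  2. (NOT x5 OR NOT x1 OR x2) — NOT x1 is true.
  3. (x3 OR NOT x7 OR NOT x1) — NOT x1 is true.
  4. (x8 OR x3 OR NOT x1) — NOT x1 is true.
  5. (x2 OR NOT x4 OR x9) — x9 is true.
  6. (NOT x7 OR NOT x4 OR x6) — x6 is true.
  7. (NOT x3 OR x6 OR NOT x8) — NOT x8 is true.
  8. (NOT x8 OR NOT x4 OR NOT x3) — NOT x8 is true.
  9. (NOT x6 OR NOT x5 OR NOT x2) — NOT x2 is true.
  10. (x10 OR NOT x9 OR NOT x8) — NOT x8 is true.
  11. (NOT x1 OR x8 OR x9) — x9 is true.
  12. (x3 OR x6 OR NOT x10) — x6 is true.
  13. (NOT x8 OR x4 OR x10) — NOT x8 is true.
  14. (x4 OR x10 OR x6) — x4 is true.
  15. (NOT x3 OR NOT x5 OR NOT x4) — NOT x3 is true.
  16. (x3 OR NOT x4 OR NOT x1) — NOT x1 is true.
  17. (NOT x7 OR NOT x5 OR NOT x3) — NOT x3 is true.
  18. (x5 OR NOT x4 OR x10) — x5 is true.
  19. (x3 OR NOT x8 OR x4) — NOT x8 is true.
  20. (x4 OR NOT x3 OR x8) — x4 is true.
  21. (x8 OR x1 OR NOT x2) — NOT x2 is true.
  22. (x7 OR NOT x2 OR x9) — x9 is true.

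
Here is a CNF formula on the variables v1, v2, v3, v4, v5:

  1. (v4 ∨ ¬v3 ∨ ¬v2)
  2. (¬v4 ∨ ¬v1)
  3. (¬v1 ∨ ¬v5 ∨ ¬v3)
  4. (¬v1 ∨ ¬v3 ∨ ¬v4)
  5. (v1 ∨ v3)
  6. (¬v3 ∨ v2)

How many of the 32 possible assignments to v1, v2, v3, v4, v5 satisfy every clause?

Satisfying assignments:
  v1=F v2=T v3=T v4=T v5=F
  v1=F v2=T v3=T v4=T v5=T
  v1=T v2=F v3=F v4=F v5=F
  v1=T v2=F v3=F v4=F v5=T
  v1=T v2=T v3=F v4=F v5=F
  v1=T v2=T v3=F v4=F v5=T
Count: 6.

6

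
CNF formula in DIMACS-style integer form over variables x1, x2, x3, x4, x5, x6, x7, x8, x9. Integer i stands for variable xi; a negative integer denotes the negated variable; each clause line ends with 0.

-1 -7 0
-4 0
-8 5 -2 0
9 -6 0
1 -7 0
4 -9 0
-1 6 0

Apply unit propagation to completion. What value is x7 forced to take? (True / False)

(¬x4) is a unit clause: x4 = False.
In (¬x9 ∨ x4), x4 is now false; ¬x9 must hold, so x9 = False.
(x9 ∨ ¬x6): since x9 = False, the clause reduces to (¬x6). x6 = False.
(x6 ∨ ¬x1) with x6 = False leaves only ¬x1, so x1 = False.
In (x1 ∨ ¬x7), x1 is now false; ¬x7 must hold, so x7 = False.

False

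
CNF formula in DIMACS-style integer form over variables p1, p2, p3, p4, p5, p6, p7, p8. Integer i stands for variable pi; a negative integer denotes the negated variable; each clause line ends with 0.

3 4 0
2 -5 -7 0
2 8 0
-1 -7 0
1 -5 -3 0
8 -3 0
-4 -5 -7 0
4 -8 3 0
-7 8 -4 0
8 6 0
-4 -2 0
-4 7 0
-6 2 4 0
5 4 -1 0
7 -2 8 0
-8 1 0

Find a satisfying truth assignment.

Branch on p1: take p1 = True.
  then p7 is forced to False.
  then p4 is forced to False.
  then p3 is forced to True.
  then p8 is forced to True.
  then p5 is forced to True.
For the remaining variables, p2 = False, p6 = False works.
Every clause has at least one true literal under this assignment.

p1=T, p2=F, p3=T, p4=F, p5=T, p6=F, p7=F, p8=T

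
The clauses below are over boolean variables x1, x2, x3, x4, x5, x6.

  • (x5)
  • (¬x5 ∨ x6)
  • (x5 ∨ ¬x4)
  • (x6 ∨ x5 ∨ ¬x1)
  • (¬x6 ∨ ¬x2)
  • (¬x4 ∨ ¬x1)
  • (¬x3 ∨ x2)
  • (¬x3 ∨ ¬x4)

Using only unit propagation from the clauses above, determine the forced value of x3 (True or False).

(x5) is a unit clause: x5 = True.
From (x6 ∨ ¬x5) and x5 = True: x6 = True.
(¬x2 ∨ ¬x6): since x6 = True, the clause reduces to (¬x2). x2 = False.
(¬x3 ∨ x2): since x2 = False, the clause reduces to (¬x3). x3 = False.

False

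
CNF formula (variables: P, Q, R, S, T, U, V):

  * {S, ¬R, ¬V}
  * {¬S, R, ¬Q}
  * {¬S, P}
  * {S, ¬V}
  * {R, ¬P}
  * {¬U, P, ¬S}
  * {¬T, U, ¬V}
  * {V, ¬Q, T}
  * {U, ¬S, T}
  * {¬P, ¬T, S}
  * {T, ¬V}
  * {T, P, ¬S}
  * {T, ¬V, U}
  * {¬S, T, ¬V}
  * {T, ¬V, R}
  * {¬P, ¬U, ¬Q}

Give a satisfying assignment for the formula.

P=F, Q=F, R=F, S=F, T=F, U=F, V=F

Pure literal: Q appears only negated; assign Q = False.
Branch on P: take P = False.
  then S is forced to False.
  then V is forced to False.
R, T, U are now unconstrained; take R = False, T = False, U = False.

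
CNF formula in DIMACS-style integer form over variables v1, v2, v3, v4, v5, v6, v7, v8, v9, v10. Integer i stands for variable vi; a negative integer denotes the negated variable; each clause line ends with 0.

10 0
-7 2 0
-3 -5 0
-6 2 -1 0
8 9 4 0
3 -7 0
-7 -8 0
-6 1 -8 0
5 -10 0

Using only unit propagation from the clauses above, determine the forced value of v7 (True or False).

False

(v10) stands alone — v10 = True.
(NOT v10 OR v5): since v10 = True, the clause reduces to (v5). v5 = True.
(NOT v5 OR NOT v3) with v5 = True leaves only NOT v3, so v3 = False.
From (v3 OR NOT v7) and v3 = False: v7 = False.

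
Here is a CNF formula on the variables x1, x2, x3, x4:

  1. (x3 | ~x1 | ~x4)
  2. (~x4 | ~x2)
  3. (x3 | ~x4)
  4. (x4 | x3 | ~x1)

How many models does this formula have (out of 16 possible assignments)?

8

Split on x4, then x3.
  x4=1, x3=1: remaining (x1,x2) ∈ {(0,0); (1,0)} — 2.
  x4=1, x3=0: a clause becomes empty — 0.
  x4=0, x3=1: remaining (x1,x2) ∈ {(0,0); (0,1); (1,0); (1,1)} — 4.
  x4=0, x3=0: remaining (x1,x2) ∈ {(0,0); (0,1)} — 2.
Total: 2 + 0 + 4 + 2 = 8.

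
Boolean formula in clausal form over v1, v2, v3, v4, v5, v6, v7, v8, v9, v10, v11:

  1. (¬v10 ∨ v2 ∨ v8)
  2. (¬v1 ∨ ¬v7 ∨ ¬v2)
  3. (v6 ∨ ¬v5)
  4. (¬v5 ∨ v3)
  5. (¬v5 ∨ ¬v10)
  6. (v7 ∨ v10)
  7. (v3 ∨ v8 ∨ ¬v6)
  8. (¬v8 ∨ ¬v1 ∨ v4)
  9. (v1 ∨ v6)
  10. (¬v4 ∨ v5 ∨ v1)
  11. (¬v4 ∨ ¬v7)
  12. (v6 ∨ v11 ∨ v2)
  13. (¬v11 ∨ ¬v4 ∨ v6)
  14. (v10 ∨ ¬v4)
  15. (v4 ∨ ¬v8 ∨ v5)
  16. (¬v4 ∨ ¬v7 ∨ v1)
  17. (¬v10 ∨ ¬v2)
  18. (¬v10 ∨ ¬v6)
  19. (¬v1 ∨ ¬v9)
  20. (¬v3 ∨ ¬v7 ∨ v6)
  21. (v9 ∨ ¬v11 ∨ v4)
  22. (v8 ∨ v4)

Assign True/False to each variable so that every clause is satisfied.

Set v1 = False and propagate.
  then v6 is forced to True.
  then v10 is forced to False.
  then v7 is forced to True.
  then v4 is forced to False.
  then v8 is forced to True.
  then v5 is forced to True.
  then v3 is forced to True.
Set v9 = True and propagate.
v2, v11 are now unconstrained; take v2 = False, v11 = False.

v1=False, v2=False, v3=True, v4=False, v5=True, v6=True, v7=True, v8=True, v9=True, v10=False, v11=False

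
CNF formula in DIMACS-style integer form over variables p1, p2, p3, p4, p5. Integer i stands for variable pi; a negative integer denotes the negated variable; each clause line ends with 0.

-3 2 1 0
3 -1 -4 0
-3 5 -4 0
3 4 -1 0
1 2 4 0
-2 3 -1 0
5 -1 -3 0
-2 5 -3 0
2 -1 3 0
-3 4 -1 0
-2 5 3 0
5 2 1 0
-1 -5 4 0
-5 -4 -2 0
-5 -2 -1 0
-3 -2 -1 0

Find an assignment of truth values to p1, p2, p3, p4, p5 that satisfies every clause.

Set p1 = True and propagate.
For the remaining variables, p2 = False, p3 = True, p4 = True, p5 = True works.

p1 = True, p2 = False, p3 = True, p4 = True, p5 = True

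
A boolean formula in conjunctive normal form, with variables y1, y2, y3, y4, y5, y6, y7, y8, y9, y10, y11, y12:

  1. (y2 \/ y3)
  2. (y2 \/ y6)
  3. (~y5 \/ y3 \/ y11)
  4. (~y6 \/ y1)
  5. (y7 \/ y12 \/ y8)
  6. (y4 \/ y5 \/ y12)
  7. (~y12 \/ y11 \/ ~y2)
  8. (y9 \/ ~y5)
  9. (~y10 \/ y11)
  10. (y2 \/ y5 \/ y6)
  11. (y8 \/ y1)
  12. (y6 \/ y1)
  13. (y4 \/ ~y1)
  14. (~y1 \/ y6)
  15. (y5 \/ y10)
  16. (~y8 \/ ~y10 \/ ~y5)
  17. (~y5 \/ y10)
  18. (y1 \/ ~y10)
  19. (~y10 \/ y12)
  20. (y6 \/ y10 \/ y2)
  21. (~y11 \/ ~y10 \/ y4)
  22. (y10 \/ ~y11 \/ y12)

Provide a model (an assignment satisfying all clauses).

y1=True  y2=True  y3=True  y4=True  y5=True  y6=True  y7=False  y8=False  y9=True  y10=True  y11=True  y12=True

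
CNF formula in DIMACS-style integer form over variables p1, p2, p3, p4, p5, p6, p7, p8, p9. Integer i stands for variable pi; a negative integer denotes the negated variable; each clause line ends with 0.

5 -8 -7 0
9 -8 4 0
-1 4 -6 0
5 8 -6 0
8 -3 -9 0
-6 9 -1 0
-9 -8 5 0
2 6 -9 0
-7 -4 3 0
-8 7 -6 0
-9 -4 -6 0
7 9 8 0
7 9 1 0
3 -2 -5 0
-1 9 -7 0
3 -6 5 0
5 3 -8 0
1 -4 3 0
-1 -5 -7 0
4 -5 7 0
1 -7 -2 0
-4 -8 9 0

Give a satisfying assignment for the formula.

p1=True  p2=True  p3=False  p4=False  p5=False  p6=False  p7=True  p8=False  p9=True

Check each clause:
  1. (~p7 | ~p8 | p5) — ~p8 is true.
  2. (~p8 | p4 | p9) — ~p8 is true.
  3. (~p1 | ~p6 | p4) — ~p6 is true.
  4. (~p6 | p5 | p8) — ~p6 is true.
  5. (~p9 | p8 | ~p3) — ~p3 is true.
  6. (p9 | ~p6 | ~p1) — p9 is true.
  7. (p5 | ~p8 | ~p9) — ~p8 is true.
  8. (~p9 | p2 | p6) — p2 is true.
  9. (~p7 | ~p4 | p3) — ~p4 is true.
  10. (p7 | ~p8 | ~p6) — ~p8 is true.
  11. (~p6 | ~p4 | ~p9) — ~p6 is true.
  12. (p8 | p7 | p9) — p9 is true.
  13. (p1 | p9 | p7) — p9 is true.
  14. (~p2 | ~p5 | p3) — ~p5 is true.
  15. (p9 | ~p1 | ~p7) — p9 is true.
  16. (p3 | p5 | ~p6) — ~p6 is true.
  17. (~p8 | p5 | p3) — ~p8 is true.
  18. (p3 | p1 | ~p4) — p1 is true.
  19. (~p1 | ~p7 | ~p5) — ~p5 is true.
  20. (p7 | ~p5 | p4) — ~p5 is true.
  21. (~p2 | p1 | ~p7) — p1 is true.
  22. (~p8 | p9 | ~p4) — ~p8 is true.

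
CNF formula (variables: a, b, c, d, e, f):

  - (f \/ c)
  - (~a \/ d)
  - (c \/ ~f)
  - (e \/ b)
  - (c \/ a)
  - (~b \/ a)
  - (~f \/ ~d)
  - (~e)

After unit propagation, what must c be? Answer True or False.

Unit clause (~e) sets e = False.
From (b \/ e) and e = False: b = True.
From (a \/ ~b) and b = True: a = True.
In (d \/ ~a), ~a is now false; d must hold, so d = True.
(~d \/ ~f) with d = True leaves only ~f, so f = False.
(f \/ c) with f = False leaves only c, so c = True.

True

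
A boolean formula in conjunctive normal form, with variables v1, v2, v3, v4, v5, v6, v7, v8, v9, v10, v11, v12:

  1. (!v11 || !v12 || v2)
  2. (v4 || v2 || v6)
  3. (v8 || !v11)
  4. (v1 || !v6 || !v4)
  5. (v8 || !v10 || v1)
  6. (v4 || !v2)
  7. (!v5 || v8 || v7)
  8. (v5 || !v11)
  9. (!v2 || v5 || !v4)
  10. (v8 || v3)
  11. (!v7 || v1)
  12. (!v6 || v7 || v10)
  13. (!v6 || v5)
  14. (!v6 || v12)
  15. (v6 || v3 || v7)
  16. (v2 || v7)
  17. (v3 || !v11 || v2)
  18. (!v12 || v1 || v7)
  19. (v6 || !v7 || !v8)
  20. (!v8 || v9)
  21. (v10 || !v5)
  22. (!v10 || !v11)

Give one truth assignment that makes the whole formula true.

v1=True, v2=True, v3=True, v4=True, v5=True, v6=False, v7=False, v8=True, v9=True, v10=True, v11=False, v12=False

Check each clause:
  1. (!v12 || v2 || !v11) — v2 is true.
  2. (v6 || v4 || v2) — v2 is true.
  3. (v8 || !v11) — v8 is true.
  4. (!v4 || v1 || !v6) — v1 is true.
  5. (v8 || !v10 || v1) — v8 is true.
  6. (v4 || !v2) — v4 is true.
  7. (v8 || !v5 || v7) — v8 is true.
  8. (!v11 || v5) — v5 is true.
  9. (v5 || !v2 || !v4) — v5 is true.
  10. (v8 || v3) — v8 is true.
  11. (v1 || !v7) — v1 is true.
  12. (v10 || !v6 || v7) — !v6 is true.
  13. (!v6 || v5) — !v6 is true.
  14. (!v6 || v12) — !v6 is true.
  15. (v7 || v3 || v6) — v3 is true.
  16. (v2 || v7) — v2 is true.
  17. (v3 || v2 || !v11) — v2 is true.
  18. (!v12 || v7 || v1) — v1 is true.
  19. (v6 || !v7 || !v8) — !v7 is true.
  20. (v9 || !v8) — v9 is true.
  21. (!v5 || v10) — v10 is true.
  22. (!v11 || !v10) — !v11 is true.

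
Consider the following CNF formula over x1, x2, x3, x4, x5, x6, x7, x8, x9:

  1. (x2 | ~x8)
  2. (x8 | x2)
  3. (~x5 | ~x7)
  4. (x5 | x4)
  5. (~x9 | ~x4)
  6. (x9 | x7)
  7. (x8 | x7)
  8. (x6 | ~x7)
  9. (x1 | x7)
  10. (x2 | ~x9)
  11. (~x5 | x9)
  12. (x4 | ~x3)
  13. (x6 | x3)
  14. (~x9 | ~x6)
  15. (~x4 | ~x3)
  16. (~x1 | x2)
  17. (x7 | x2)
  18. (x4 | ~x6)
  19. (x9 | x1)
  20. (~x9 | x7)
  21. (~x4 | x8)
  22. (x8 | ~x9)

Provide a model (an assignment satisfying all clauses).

x1 = 1  x2 = 1  x3 = 0  x4 = 1  x5 = 0  x6 = 1  x7 = 1  x8 = 1  x9 = 0

x2 occurs only positively in the remaining clauses — set x2 = True.
Branch on x1: take x1 = True.
Try x3 = False.
  then x6 is forced to True.
  then x9 is forced to False.
  then x7 is forced to True.
  then x5 is forced to False.
  then x4 is forced to True.
  then x8 is forced to True.
Every clause has at least one true literal under this assignment.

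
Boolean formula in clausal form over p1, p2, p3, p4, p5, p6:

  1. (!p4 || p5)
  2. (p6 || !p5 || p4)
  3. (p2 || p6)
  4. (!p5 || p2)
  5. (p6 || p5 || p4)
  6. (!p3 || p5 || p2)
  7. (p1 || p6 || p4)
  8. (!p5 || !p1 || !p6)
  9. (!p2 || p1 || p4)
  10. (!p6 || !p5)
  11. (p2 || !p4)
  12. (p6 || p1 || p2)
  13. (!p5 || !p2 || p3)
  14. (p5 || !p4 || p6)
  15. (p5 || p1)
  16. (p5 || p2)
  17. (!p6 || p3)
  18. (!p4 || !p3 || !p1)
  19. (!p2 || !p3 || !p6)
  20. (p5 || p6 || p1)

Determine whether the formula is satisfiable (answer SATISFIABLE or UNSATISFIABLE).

SATISFIABLE

Set p1 = False and propagate.
  then p5 is forced to True.
  then p2 is forced to True.
  then p4 is forced to True.
  then p6 is forced to False.
  then p3 is forced to True.
So p1=F, p2=T, p3=T, p4=T, p5=T, p6=F is a satisfying assignment.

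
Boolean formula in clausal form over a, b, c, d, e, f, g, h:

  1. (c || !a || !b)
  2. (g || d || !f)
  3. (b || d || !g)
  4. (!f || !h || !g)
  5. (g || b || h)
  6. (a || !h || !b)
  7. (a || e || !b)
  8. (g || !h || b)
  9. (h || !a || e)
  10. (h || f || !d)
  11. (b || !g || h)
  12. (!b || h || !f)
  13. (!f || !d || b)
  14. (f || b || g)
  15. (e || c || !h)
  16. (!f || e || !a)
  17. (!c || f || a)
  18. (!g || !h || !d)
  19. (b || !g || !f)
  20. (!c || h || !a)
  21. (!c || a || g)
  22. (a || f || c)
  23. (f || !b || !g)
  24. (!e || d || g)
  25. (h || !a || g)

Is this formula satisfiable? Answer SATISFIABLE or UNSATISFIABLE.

SATISFIABLE

Branch on a: take a = True.
The remaining clauses are satisfied by b = True, c = True, d = True, e = False, f = False, g = False, h = True.
So a=T, b=T, c=T, d=T, e=F, f=F, g=F, h=T is a satisfying assignment.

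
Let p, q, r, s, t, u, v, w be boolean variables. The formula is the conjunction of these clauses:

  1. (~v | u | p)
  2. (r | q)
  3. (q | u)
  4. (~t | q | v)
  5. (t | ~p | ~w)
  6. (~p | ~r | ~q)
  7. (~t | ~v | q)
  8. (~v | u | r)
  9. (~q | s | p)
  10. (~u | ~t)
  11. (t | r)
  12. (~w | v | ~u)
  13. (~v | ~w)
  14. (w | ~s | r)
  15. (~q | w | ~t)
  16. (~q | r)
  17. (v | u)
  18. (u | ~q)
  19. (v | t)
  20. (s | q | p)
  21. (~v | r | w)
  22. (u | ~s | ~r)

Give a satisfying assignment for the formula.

p = 1, q = 0, r = 1, s = 0, t = 0, u = 1, v = 1, w = 0

Check each clause:
  1. (~v | u | p) — u is true.
  2. (q | r) — r is true.
  3. (u | q) — u is true.
  4. (v | ~t | q) — ~t is true.
  5. (~p | ~w | t) — ~w is true.
  6. (~q | ~r | ~p) — ~q is true.
  7. (~t | q | ~v) — ~t is true.
  8. (~v | u | r) — r is true.
  9. (p | ~q | s) — p is true.
  10. (~t | ~u) — ~t is true.
  11. (t | r) — r is true.
  12. (~u | v | ~w) — ~w is true.
  13. (~v | ~w) — ~w is true.
  14. (w | ~s | r) — r is true.
  15. (~t | ~q | w) — ~t is true.
  16. (~q | r) — r is true.
  17. (v | u) — u is true.
  18. (u | ~q) — u is true.
  19. (t | v) — v is true.
  20. (p | q | s) — p is true.
  21. (w | ~v | r) — r is true.
  22. (~s | ~r | u) — ~s is true.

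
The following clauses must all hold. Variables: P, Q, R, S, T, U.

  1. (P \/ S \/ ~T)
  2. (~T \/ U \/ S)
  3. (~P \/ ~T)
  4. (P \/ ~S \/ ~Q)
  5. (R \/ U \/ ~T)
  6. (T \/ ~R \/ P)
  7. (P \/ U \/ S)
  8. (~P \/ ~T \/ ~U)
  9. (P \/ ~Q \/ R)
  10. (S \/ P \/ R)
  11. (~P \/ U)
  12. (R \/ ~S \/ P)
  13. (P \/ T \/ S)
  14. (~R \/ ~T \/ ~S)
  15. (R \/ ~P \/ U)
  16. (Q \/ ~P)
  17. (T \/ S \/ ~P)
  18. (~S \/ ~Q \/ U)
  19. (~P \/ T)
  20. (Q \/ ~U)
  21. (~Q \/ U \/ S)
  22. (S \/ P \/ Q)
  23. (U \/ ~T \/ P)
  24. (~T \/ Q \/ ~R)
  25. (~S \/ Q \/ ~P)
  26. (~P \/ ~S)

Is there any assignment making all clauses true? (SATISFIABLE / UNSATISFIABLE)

UNSATISFIABLE

P = True:
  propagation gives T=False; an empty clause results — contradiction.
P = False:
  S = True:
    propagation gives Q=False, R=True, T=True; an empty clause results — contradiction.
  S = False:
    propagation gives T=False; an empty clause results — contradiction.
Every branch closes, so no satisfying assignment exists.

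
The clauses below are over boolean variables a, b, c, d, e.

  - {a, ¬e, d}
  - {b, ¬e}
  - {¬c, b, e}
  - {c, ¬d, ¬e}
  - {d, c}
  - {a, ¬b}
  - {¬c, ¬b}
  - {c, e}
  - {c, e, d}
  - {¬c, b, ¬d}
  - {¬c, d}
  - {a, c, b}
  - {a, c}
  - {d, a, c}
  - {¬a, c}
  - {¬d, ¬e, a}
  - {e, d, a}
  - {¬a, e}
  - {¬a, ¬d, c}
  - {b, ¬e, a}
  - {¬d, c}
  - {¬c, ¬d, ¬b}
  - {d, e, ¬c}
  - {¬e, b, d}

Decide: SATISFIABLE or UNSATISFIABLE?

UNSATISFIABLE

c = True:
  propagation gives b=False, e=False; an empty clause results — contradiction.
c = False:
  propagation gives d=True; an empty clause results — contradiction.
Every branch closes, so no satisfying assignment exists.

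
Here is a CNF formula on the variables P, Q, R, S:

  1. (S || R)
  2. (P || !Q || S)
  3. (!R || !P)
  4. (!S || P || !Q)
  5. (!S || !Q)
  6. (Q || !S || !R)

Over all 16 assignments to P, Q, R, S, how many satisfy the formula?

The models are:
  P=0 Q=0 R=0 S=1
  P=0 Q=0 R=1 S=0
  P=1 Q=0 R=0 S=1
Count: 3.

3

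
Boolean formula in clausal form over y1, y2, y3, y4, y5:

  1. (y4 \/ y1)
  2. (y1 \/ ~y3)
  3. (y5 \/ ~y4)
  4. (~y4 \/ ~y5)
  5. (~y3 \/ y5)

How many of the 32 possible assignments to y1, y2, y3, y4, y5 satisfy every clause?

The models are:
  y1=T y2=F y3=F y4=F y5=F
  y1=T y2=F y3=F y4=F y5=T
  y1=T y2=F y3=T y4=F y5=T
  y1=T y2=T y3=F y4=F y5=F
  y1=T y2=T y3=F y4=F y5=T
  y1=T y2=T y3=T y4=F y5=T
Count: 6.

6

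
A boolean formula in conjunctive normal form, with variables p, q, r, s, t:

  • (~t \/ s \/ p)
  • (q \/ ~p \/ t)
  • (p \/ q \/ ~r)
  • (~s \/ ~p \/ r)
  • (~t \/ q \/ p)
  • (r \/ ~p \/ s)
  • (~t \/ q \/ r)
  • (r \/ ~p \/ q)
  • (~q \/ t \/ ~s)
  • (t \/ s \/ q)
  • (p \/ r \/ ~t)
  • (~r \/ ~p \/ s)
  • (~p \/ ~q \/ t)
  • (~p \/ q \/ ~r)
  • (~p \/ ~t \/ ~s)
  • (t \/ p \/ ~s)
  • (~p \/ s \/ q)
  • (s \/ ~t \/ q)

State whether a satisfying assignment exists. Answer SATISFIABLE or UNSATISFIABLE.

SATISFIABLE

Set p = False and propagate.
The remaining clauses are satisfied by q = True, r = False, s = False, t = False.
So p = 0  q = 1  r = 0  s = 0  t = 0 is a satisfying assignment.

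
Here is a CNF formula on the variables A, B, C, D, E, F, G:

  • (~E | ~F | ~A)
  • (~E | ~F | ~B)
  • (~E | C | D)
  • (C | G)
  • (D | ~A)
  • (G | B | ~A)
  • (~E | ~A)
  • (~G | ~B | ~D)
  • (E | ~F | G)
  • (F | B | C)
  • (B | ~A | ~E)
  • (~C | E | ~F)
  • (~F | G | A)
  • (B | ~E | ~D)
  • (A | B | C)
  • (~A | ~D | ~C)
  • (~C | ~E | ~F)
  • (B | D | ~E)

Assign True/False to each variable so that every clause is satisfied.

A = False, B = True, C = True, D = False, E = True, F = False, G = True

Check each clause:
  1. (~F | ~E | ~A) — ~F is true.
  2. (~E | ~F | ~B) — ~F is true.
  3. (~E | C | D) — C is true.
  4. (C | G) — C is true.
  5. (D | ~A) — ~A is true.
  6. (B | G | ~A) — B is true.
  7. (~E | ~A) — ~A is true.
  8. (~B | ~G | ~D) — ~D is true.
  9. (G | ~F | E) — ~F is true.
  10. (C | B | F) — B is true.
  11. (B | ~A | ~E) — B is true.
  12. (~C | ~F | E) — ~F is true.
  13. (~F | G | A) — ~F is true.
  14. (B | ~E | ~D) — B is true.
  15. (A | C | B) — B is true.
  16. (~A | ~D | ~C) — ~D is true.
  17. (~E | ~C | ~F) — ~F is true.
  18. (~E | D | B) — B is true.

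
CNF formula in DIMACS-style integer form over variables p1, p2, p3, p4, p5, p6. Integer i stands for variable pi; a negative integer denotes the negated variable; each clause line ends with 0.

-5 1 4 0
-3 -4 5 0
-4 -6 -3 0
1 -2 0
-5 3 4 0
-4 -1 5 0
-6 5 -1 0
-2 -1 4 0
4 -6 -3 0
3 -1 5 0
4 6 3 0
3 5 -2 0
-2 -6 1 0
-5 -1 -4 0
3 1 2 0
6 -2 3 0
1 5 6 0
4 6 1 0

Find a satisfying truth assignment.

p1=T  p2=F  p3=T  p4=F  p5=T  p6=F

Branch on p1: take p1 = True.
Set p2 = False and propagate.
For the remaining variables, p3 = True, p4 = False, p5 = True, p6 = False works.
Every clause has at least one true literal under this assignment.
Check each clause:
  1. (p1 OR p4 OR NOT p5) — p1 is true.
  2. (NOT p3 OR p5 OR NOT p4) — p5 is true.
  3. (NOT p4 OR NOT p6 OR NOT p3) — NOT p6 is true.
  4. (p1 OR NOT p2) — p1 is true.
  5. (p4 OR NOT p5 OR p3) — p3 is true.
  6. (NOT p4 OR p5 OR NOT p1) — NOT p4 is true.
  7. (NOT p1 OR NOT p6 OR p5) — NOT p6 is true.
  8. (NOT p2 OR NOT p1 OR p4) — NOT p2 is true.
  9. (NOT p3 OR p4 OR NOT p6) — NOT p6 is true.
  10. (p5 OR p3 OR NOT p1) — p3 is true.
  11. (p6 OR p3 OR p4) — p3 is true.
  12. (NOT p2 OR p3 OR p5) — p3 is true.
  13. (p1 OR NOT p2 OR NOT p6) — p1 is true.
  14. (NOT p1 OR NOT p4 OR NOT p5) — NOT p4 is true.
  15. (p1 OR p2 OR p3) — p1 is true.
  16. (p6 OR p3 OR NOT p2) — p3 is true.
  17. (p6 OR p5 OR p1) — p1 is true.
  18. (p6 OR p4 OR p1) — p1 is true.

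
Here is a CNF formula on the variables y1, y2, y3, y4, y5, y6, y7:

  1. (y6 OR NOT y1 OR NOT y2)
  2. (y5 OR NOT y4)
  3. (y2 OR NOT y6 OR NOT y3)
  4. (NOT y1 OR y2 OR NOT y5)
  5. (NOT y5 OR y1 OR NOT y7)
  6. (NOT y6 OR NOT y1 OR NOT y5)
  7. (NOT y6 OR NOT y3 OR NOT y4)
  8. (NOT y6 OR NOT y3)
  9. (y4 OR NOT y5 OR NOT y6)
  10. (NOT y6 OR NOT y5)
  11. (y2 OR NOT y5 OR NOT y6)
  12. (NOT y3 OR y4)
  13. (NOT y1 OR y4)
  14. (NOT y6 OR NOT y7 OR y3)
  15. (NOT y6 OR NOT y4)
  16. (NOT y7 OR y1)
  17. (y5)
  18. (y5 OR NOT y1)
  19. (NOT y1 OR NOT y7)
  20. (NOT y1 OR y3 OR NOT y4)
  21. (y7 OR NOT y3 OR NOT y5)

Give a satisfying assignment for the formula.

y1=False, y2=False, y3=False, y4=False, y5=True, y6=False, y7=False

The clause (y5) is unit: y5 must be True.
The clause (NOT y6) is unit: y6 must be False.
Branch on y1: take y1 = False.
  then y7 is forced to False.
  then y3 is forced to False.
y2, y4 are now unconstrained; take y2 = False, y4 = False.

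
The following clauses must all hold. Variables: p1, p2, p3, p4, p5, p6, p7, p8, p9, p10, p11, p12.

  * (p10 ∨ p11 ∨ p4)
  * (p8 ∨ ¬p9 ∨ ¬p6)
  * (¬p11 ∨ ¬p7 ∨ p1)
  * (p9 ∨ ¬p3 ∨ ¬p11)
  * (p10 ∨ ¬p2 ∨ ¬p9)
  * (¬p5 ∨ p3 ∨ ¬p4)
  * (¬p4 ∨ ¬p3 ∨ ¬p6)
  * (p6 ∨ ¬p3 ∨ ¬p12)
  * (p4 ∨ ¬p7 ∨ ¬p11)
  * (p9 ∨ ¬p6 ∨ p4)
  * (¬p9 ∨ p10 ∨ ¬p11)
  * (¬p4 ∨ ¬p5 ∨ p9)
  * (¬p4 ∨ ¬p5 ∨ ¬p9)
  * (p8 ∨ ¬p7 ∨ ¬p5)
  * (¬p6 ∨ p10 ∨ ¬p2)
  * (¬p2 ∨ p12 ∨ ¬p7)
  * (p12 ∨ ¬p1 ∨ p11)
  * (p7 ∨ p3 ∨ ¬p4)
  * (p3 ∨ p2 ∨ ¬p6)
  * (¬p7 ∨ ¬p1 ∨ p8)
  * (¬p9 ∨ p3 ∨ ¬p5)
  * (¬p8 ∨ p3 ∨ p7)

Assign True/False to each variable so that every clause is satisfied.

p1=T, p2=F, p3=T, p4=T, p5=F, p6=F, p7=T, p8=T, p9=T, p10=T, p11=T, p12=F

Check each clause:
  1. (p4 ∨ p11 ∨ p10) — p10 is true.
  2. (p8 ∨ ¬p6 ∨ ¬p9) — p8 is true.
  3. (p1 ∨ ¬p7 ∨ ¬p11) — p1 is true.
  4. (¬p3 ∨ p9 ∨ ¬p11) — p9 is true.
  5. (¬p2 ∨ ¬p9 ∨ p10) — p10 is true.
  6. (¬p5 ∨ p3 ∨ ¬p4) — p3 is true.
  7. (¬p3 ∨ ¬p6 ∨ ¬p4) — ¬p6 is true.
  8. (¬p12 ∨ p6 ∨ ¬p3) — ¬p12 is true.
  9. (¬p7 ∨ ¬p11 ∨ p4) — p4 is true.
  10. (p4 ∨ p9 ∨ ¬p6) — p9 is true.
  11. (p10 ∨ ¬p11 ∨ ¬p9) — p10 is true.
  12. (¬p4 ∨ ¬p5 ∨ p9) — p9 is true.
  13. (¬p9 ∨ ¬p4 ∨ ¬p5) — ¬p5 is true.
  14. (¬p7 ∨ p8 ∨ ¬p5) — p8 is true.
  15. (¬p2 ∨ ¬p6 ∨ p10) — p10 is true.
  16. (¬p7 ∨ p12 ∨ ¬p2) — ¬p2 is true.
  17. (p11 ∨ p12 ∨ ¬p1) — p11 is true.
  18. (¬p4 ∨ p7 ∨ p3) — p3 is true.
  19. (p2 ∨ p3 ∨ ¬p6) — ¬p6 is true.
  20. (¬p1 ∨ ¬p7 ∨ p8) — p8 is true.
  21. (¬p9 ∨ p3 ∨ ¬p5) — p3 is true.
  22. (¬p8 ∨ p3 ∨ p7) — p3 is true.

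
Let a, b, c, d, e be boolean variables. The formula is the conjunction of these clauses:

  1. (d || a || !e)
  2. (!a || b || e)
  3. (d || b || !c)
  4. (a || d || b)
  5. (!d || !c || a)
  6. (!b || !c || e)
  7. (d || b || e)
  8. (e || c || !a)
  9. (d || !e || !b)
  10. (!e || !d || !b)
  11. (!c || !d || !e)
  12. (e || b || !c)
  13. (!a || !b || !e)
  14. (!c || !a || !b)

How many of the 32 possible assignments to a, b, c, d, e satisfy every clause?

6

The models are:
  a=F b=F c=F d=T e=F
  a=F b=F c=F d=T e=T
  a=F b=T c=F d=F e=F
  a=F b=T c=F d=T e=F
  a=T b=F c=F d=F e=T
  a=T b=F c=F d=T e=T
That's 6 in total.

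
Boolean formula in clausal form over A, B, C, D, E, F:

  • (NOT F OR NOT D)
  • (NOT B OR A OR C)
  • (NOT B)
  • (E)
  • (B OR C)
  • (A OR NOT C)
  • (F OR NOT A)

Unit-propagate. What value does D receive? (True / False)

Unit clause (NOT B) sets B = False.
(E) is a unit clause: E = True.
(C OR B) with B = False leaves only C, so C = True.
(NOT C OR A): since C = True, the clause reduces to (A). A = True.
In (NOT A OR F), NOT A is now false; F must hold, so F = True.
In (NOT F OR NOT D), NOT F is now false; NOT D must hold, so D = False.

False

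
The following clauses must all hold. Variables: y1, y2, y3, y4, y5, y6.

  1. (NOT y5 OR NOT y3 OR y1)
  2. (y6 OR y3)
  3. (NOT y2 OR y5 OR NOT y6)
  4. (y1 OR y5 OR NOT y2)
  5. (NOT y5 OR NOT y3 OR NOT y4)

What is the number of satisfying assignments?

26

Case analysis on y5 and y3:
  y5=T, y3=T: remaining (y1,y2,y4,y6) ∈ {(T,F,F,F); (T,F,F,T); (T,T,F,F); (T,T,F,T)} — 4.
  y5=T, y3=F: forces y6=T; y1, y2, y4 free → 2^3 = 8.
  y5=F, y3=T: y4 free; 5 ways for (y1,y2,y6) × 2^1 = 10.
  y5=F, y3=F: remaining (y1,y2,y4,y6) ∈ {(F,F,F,T); (F,F,T,T); (T,F,F,T); (T,F,T,T)} — 4.
Total: 4 + 8 + 10 + 4 = 26.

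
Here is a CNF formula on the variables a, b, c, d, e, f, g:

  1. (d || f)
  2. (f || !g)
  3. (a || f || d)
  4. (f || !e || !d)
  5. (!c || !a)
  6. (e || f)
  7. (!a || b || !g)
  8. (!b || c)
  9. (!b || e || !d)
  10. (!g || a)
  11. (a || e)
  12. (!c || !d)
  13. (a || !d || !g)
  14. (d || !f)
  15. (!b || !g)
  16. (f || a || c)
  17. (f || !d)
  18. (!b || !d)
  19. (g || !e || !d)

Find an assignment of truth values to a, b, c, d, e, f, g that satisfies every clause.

a=True, b=False, c=False, d=True, e=False, f=True, g=False

Check each clause:
  1. (f || d) — d is true.
  2. (!g || f) — !g is true.
  3. (d || a || f) — a is true.
  4. (!d || f || !e) — !e is true.
  5. (!a || !c) — !c is true.
  6. (e || f) — f is true.
  7. (!a || b || !g) — !g is true.
  8. (!b || c) — !b is true.
  9. (e || !d || !b) — !b is true.
  10. (!g || a) — a is true.
  11. (a || e) — a is true.
  12. (!d || !c) — !c is true.
  13. (!g || !d || a) — !g is true.
  14. (d || !f) — d is true.
  15. (!g || !b) — !g is true.
  16. (c || f || a) — a is true.
  17. (f || !d) — f is true.
  18. (!d || !b) — !b is true.
  19. (g || !e || !d) — !e is true.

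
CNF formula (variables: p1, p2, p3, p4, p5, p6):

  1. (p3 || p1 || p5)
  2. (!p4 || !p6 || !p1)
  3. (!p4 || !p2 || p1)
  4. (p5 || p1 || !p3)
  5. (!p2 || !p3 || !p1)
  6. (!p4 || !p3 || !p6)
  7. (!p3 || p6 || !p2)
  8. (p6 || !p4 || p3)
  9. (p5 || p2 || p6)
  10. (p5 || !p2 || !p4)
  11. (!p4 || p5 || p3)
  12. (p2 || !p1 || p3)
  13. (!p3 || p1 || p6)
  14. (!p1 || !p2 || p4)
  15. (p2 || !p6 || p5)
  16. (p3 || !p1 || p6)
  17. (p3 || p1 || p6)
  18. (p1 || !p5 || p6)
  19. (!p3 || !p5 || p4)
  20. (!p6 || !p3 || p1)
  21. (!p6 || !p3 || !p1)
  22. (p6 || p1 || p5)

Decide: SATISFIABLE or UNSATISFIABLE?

SATISFIABLE

Try p1 = False.
For the remaining variables, p2 = False, p3 = False, p4 = False, p5 = True, p6 = True works.
Every clause has at least one true literal under this assignment.
So p1=F  p2=F  p3=F  p4=F  p5=T  p6=T is a satisfying assignment.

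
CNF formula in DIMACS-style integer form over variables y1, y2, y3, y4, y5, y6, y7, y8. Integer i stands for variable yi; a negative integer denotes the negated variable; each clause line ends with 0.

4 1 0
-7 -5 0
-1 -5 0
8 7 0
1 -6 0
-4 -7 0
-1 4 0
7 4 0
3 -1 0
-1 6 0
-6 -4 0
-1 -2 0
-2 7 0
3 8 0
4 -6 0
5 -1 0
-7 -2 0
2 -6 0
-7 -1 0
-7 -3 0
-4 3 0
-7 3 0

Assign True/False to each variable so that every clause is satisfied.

y1=False  y2=False  y3=True  y4=True  y5=True  y6=False  y7=False  y8=True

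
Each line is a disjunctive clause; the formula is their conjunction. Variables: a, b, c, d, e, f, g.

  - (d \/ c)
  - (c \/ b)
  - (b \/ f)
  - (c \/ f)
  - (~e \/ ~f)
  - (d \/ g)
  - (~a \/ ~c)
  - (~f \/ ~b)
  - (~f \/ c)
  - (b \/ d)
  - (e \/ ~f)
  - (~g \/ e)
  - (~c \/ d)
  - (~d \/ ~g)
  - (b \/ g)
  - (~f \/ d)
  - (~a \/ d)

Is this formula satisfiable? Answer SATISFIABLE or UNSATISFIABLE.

SATISFIABLE

a occurs only negated in the remaining clauses — set a = False.
Set b = True and propagate.
  then f is forced to False.
  then c is forced to True.
  then d is forced to True.
  then g is forced to False.
e is now unconstrained; take e = False.
Every clause has at least one true literal under this assignment.
So a=False, b=True, c=True, d=True, e=False, f=False, g=False is a satisfying assignment.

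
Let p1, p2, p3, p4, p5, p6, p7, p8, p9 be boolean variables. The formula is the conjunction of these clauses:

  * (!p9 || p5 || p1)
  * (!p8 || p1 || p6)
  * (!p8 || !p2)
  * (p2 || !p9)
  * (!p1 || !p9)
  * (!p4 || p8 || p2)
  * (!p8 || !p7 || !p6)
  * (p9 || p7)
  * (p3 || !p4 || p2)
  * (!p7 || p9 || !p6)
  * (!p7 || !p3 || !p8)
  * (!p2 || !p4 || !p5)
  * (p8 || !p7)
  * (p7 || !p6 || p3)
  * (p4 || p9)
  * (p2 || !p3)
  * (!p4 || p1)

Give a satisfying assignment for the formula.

Set p1 = False and propagate.
  then p4 is forced to False.
  then p9 is forced to True.
  then p5 is forced to True.
  then p2 is forced to True.
  then p8 is forced to False.
  then p7 is forced to False.
Try p3 = False.
  then p6 is forced to False.

p1=F, p2=T, p3=F, p4=F, p5=T, p6=F, p7=F, p8=F, p9=T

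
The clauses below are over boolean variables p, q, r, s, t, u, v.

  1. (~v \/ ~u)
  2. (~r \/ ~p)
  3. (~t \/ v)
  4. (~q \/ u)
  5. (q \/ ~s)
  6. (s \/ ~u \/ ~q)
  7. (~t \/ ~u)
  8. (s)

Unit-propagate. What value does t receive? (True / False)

False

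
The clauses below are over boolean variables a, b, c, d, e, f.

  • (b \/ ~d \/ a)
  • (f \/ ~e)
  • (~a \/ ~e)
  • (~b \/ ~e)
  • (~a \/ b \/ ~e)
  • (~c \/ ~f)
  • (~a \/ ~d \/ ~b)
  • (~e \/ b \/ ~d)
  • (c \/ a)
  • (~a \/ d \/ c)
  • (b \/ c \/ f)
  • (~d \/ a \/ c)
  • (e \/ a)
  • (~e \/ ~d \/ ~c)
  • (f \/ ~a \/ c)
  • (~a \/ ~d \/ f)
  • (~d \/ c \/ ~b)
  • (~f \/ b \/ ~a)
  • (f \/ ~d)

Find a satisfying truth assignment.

a=1, b=0, c=1, d=0, e=0, f=0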